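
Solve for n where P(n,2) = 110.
11

Solution: P(n,2) = n(n−1) is increasing in n; n(n−1) ≈ (n−0.5)^2 = 110 gives n ≈ 11.0. Check: P(9,2) = 72, P(10,2) = 90, P(11,2) = 110 ✓. So n = 11.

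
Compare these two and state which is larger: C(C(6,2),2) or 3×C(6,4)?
C(C(6,2),2)

Solution: C(C(6,2),2)=105, 3×C(6,4)=45.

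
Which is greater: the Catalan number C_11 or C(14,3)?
C_11 = C(22,11)/(11+1) = 705,432/12 = 58,786; C(14,3) = 364.

Answer: C_11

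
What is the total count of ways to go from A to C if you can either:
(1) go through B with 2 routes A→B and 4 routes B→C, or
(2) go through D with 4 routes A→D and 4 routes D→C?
24

Reasoning: Route via B: 2×4=8. Route via D: 4×4=16. Total: 24.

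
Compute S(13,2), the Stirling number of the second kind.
4,095

Working:
Using the Stirling recurrence: S(n,k) = k·S(n-1,k) + S(n-1,k-1)
S(13,2) = 2·S(12,2) + S(12,1)
         = 2·2047 + 1
         = 4094 + 1
         = 4,095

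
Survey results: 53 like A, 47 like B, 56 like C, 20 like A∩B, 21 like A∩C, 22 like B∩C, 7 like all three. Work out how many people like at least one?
100

|A∪B∪C| = 53+47+56-20-21-22+7 = 100.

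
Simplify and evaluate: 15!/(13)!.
210
This equals 15×14 = 210.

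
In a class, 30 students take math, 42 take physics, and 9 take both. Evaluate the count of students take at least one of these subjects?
|A∪B| = |A|+|B|-|A∩B| = 30+42-9 = 63.

Answer: 63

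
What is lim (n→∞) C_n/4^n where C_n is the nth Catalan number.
0

Explanation: C_n ~ 4^n/(n^(3/2)√π), so n^0·C_n/4^n ~ n^(0 − 3/2)/√π → 0.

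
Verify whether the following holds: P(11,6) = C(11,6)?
False
P(11,6) = 332,640 but C(11,6) = 462; they differ by a factor of 6! = 720, so the statement does not hold.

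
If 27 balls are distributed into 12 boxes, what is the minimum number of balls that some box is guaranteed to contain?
Pigeonhole: ⌈27/12⌉ = 3.

Answer: 3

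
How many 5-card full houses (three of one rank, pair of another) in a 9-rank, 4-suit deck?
1,728

Reasoning: Triple rank: 9. Triple suits: C(4,3)=4. Pair rank: 8. Pair suits: C(4,2)=6. Total: 1,728.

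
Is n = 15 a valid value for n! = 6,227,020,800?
No

Reasoning: 15! = 15·14! = 15·87,178,291,200 = 1,307,674,368,000, which does not equal 6,227,020,800.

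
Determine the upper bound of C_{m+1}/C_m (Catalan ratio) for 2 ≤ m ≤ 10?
7/2

Reasoning: C_{m+1}/C_m = 2(2m+1)/(m+2), which increases with m. Maximum at m = 10: 2·21/12 = 7/2.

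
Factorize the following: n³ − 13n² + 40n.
n(n − 5)(n − 8)

n³ − 13n² + 40n = n(n² − 13n + 40) = n(n − 5)(n − 8).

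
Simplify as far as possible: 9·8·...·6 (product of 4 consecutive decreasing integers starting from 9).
This is P(9,4) = 9!/(5)! = 3,024.
Final answer: 3,024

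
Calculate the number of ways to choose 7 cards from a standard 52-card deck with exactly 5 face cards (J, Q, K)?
617,760

Reasoning: 12 face cards and 40 non-face cards: C(12,5) × C(40,2) = 792 × 780 = 617,760.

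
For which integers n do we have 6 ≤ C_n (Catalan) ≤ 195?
4, 5, 6

Explanation: C_3=5; C_4=14; C_5=42; C_6=132; C_7=429. So valid n = 4, 5, 6.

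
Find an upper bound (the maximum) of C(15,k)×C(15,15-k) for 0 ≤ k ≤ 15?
C(15,k)·C(15,15-k) = C(15,k)², maximised at the centre k = 7: C(15,7)² = 41,409,225.
Final answer: 41,409,225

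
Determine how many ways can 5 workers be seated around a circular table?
24

Circular arrangements: (5-1)! = 24.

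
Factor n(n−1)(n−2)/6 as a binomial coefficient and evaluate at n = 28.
C(n,3); C(28,3) = 3,276

Reasoning: n(n−1)(n−2)/6 = n!/(3!(n−3)!) = C(n,3). At n = 28: C(28,3) = 3,276.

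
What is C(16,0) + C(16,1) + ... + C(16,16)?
65,536

Reasoning: Sum of binomial coefficients = 2^16 = 65,536.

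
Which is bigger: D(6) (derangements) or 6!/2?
D(6) = (6-1)·[D(5) + D(4)] = 5·[44 + 9] = 265; 6!/2 = 720/2 = 360.

Answer: 6!/2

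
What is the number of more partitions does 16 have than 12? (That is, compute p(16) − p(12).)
154

Solution: Pentagonal recurrence p(n) = p(n−1) + p(n−2) − p(n−5) − p(n−7) + …: p(16) = p(15) + p(14) − p(11) − p(9) + p(4) + p(1) = 176 + 135 − 56 − 30 + 5 + 1 = 231.
p(12) = p(11) + p(10) − p(7) − p(5) + p(0) = 56 + 42 − 15 − 7 + 1 = 77.
Difference = 231 − 77 = 154.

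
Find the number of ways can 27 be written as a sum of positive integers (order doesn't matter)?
Pentagonal recurrence p(n) = p(n−1) + p(n−2) − p(n−5) − p(n−7) + …: p(27) = p(26) + p(25) − p(22) − p(20) + p(15) + p(12) − p(5) − p(1) = 2,436 + 1,958 − 1,002 − 627 + 176 + 77 − 7 − 1 = 3,010.

Answer: 3,010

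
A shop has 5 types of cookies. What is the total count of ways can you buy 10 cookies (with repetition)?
Stars and bars: C(10+5-1, 10) = C(14, 10) = 1,001.

Answer: 1,001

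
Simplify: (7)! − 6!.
4,320

Reasoning: (7)! − 6! = (7)·6! − 6! = (7−1)·6! = 6·6! = 4,320.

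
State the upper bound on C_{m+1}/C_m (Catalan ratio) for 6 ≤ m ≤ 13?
18/5

C_{m+1}/C_m = 2(2m+1)/(m+2), which increases with m. Maximum at m = 13: 2·27/15 = 18/5.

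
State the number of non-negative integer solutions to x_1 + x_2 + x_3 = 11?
78
C(11+3-1, 3-1) = 78.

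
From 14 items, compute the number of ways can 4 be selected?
1,001

Solution: C(14,4) = 14! / (4! × (14-4)!)
         = 14! / (4! × 10!)
         = 1,001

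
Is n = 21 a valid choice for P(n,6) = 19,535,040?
P(21,6) = 21·20·19·18·17·16 = 39,070,080, which does not equal 19,535,040.

Answer: No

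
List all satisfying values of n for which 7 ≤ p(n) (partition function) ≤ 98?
5, 6, 7, 8, 9, 10, 11, 12

Working:
Tabulating p(n) via p(n) = p(n−1) + p(n−2) − p(n−5) − p(n−7) + …: p(4)=5; p(5)=7; p(6)=11; p(7)=15; p(8)=22; p(9)=30; p(10)=42; p(11)=56; p(12)=77; p(13)=101. So valid n = 5, 6, 7, 8, 9, 10, 11, 12.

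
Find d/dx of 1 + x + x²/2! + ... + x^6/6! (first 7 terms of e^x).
1 + x + x²/2! + ... + x^5/5!
Differentiating term by term gives the first 6 terms of e^x.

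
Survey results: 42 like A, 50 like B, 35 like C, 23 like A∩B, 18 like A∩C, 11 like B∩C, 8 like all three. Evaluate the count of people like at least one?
83
|A∪B∪C| = 42+50+35-23-18-11+8 = 83.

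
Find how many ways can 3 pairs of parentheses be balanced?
Using the Catalan number formula: C_n = C(2n, n) / (n+1)
C_3 = C(6, 3) / (3+1)
     = 20 / 4
     = 5

Answer: 5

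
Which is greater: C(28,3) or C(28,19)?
C(28,19)
C(28,3)=3,276, C(28,19)=6,906,900.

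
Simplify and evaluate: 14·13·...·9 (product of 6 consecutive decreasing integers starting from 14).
2,162,160

Reasoning: This is P(14,6) = 14!/(8)! = 2,162,160.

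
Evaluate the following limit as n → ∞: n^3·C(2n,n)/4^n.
∞

Reasoning: C(2n,n) ~ 4^n/√(πn), so n^3·C(2n,n)/4^n ~ n^(3 − 1/2)/√π → ∞.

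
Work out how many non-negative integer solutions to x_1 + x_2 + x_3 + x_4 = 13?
C(13+4-1, 4-1) = 560.
Final answer: 560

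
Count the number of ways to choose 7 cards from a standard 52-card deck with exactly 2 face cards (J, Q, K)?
43,428,528

Explanation: 12 face cards and 40 non-face cards: C(12,2) × C(40,5) = 66 × 658,008 = 43,428,528.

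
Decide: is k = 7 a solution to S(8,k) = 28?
Yes

Explanation: S(8,7) = 7·S(7,7) + S(7,6) = 7·1 + 21 = 28, which equals 28.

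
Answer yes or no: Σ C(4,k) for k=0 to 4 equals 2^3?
No

Working:
Binomial theorem: Σ C(4,k) = (1+1)^4 = 2^4 = 16; RHS 2^3 = 8.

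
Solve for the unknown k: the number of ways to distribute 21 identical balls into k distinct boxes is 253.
3

Working:
Stars and bars: the count is C(21+k−1, k−1), increasing in k. k=2: C(22,1) = 22, k=3: C(23,2) = 253 ✓. So k = 3.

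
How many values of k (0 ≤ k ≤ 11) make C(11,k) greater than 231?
4

Explanation: Row 11 is unimodal and symmetric about k=11/2. C(11,3)=165 ≤ 231; C(11,4)=330 > 231; by symmetry C(11,k) > 231 for k = 4..7. That's 7 - 4 + 1 = 4 values.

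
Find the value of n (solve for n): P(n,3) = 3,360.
16

Reasoning: P(n,3) = n(n−1)(n−2) is increasing in n; n(n−1)(n−2) ≈ (n−1)^3 = 3,360 gives n ≈ 16.0. Check: P(14,3) = 2,184, P(15,3) = 2,730, P(16,3) = 3,360 ✓. So n = 16.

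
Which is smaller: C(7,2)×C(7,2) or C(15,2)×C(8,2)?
C(7,2)×C(7,2)

Working:
C(7,2)×C(7,2)=441, C(15,2)×C(8,2)=2,940.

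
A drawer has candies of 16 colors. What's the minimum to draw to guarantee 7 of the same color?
Worst case: 6 of each = 96. One more: 97.
Final answer: 97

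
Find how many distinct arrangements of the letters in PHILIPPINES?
Word has 11 letters (P=3, H=1, I=3, L=1, N=1, E=1, S=1). Arrangements: 11!/Π(k!) = 1,108,800.

Answer: 1,108,800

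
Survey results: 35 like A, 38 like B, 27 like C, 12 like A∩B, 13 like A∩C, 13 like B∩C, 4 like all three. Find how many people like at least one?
66

Working:
|A∪B∪C| = 35+38+27-12-13-13+4 = 66.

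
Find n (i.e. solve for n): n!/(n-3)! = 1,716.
n!/(n-3)! = n×(n-1)×(n-2), a product of 3 consecutive integers ≈ (n−1)^3. 1,716^(1/3) + 1 ≈ 13.0; check n = 13: 13×12×11 = 1,716 ✓. So n = 13.

Answer: 13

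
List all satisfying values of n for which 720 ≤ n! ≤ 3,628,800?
6, 7, 8, 9, 10

Solution: n! is strictly increasing; 6! = 720 and 10! = 3,628,800, so valid n = 6, 7, 8, 9, 10.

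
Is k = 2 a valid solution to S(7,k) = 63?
Yes
S(7,2) = 2·S(6,2) + S(6,1) = 2·31 + 1 = 63, which equals 63.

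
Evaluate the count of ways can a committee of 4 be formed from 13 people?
715

Solution: C(13,4) = 13! / (4! × (13-4)!)
         = 13! / (4! × 9!)
         = 715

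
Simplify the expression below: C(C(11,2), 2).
1,485

Working:
C(11,2) = 55, then C(55, 2) = 1,485.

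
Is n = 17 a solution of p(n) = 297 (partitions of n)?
Pentagonal recurrence p(n) = p(n−1) + p(n−2) − p(n−5) − p(n−7) + …: p(17) = p(16) + p(15) − p(12) − p(10) + p(5) + p(2) = 231 + 176 − 77 − 42 + 7 + 2 = 297, which equals 297.

Answer: Yes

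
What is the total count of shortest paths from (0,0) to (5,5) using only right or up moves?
252

Working:
Choose 5 rights from 10 moves: C(10,5) = 252.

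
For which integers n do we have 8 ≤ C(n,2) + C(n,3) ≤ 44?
4, 5, 6

Explanation: C(3,2)+C(3,3)=4; C(4,2)+C(4,3)=10; C(5,2)+C(5,3)=20; C(6,2)+C(6,3)=35; C(7,2)+C(7,3)=56. So valid n = 4, 5, 6.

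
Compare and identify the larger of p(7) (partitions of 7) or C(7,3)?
C(7,3)

Reasoning: Pentagonal recurrence p(n) = p(n−1) + p(n−2) − p(n−5) − p(n−7) + …: p(7) = p(6) + p(5) − p(2) − p(0) = 11 + 7 − 2 − 1 = 15; C(7,3) = 35.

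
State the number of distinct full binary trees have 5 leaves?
14

Explanation: Using the Catalan number formula: C_n = C(2n, n) / (n+1)
C_4 = C(8, 4) / (4+1)
     = 70 / 5
     = 14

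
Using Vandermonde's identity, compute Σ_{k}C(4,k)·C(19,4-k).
= C(4+19,4) = C(23,4) = 8,855.
Final answer: 8,855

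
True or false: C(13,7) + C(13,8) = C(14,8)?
True

Pascal's identity C(n,k) + C(n,k+1) = C(n+1,k+1): 1,716 + 1,287 = 3,003 = C(14,8).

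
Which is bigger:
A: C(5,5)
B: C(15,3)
A=C(5,5)=1, B=C(15,3)=455.

Answer: B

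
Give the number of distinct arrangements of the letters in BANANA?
60

Reasoning: Word has 6 letters (B=1, A=3, N=2). Arrangements: 6!/Π(k!) = 60.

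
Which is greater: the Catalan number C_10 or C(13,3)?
C_10

Reasoning: C_10 = C(20,10)/(10+1) = 184,756/11 = 16,796; C(13,3) = 286.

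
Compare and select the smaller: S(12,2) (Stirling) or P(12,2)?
P(12,2)
S(12,2) = 2·S(11,2) + S(11,1) = 2·1,023 + 1 = 2,047; P(12,2) = 132.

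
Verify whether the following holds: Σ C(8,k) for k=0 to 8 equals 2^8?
True

Reasoning: Binomial theorem: Σ C(8,k) = (1+1)^8 = 2^8 = 256; RHS 2^8 = 256.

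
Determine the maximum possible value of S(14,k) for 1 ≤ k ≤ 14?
63,436,373

Explanation: Row S(14,k) for k = 1..14 (via S(n,k) = k·S(n−1,k) + S(n−1,k−1)): 1, 8,191, 788,970, 10,391,745, 40,075,035, 63,436,373, 49,329,280, 20,912,320, 5,135,130, 752,752, 66,066, 3,367, 91, 1. The row is unimodal; maximum at k = 6: 63,436,373.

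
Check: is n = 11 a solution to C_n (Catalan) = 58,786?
C_11 = C(22,11)/(11+1) = 705,432/12 = 58,786, which equals 58,786.
Final answer: Yes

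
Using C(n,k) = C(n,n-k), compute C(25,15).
3,268,760

Reasoning: C(25,15) = C(25,10) = 3,268,760.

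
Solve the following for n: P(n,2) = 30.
6

Explanation: P(n,2) = n(n−1) is increasing in n; n(n−1) ≈ (n−0.5)^2 = 30 gives n ≈ 6.0. Check: P(4,2) = 12, P(5,2) = 20, P(6,2) = 30 ✓. So n = 6.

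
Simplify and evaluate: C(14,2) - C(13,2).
13
C(14,2) - C(13,2) = C(13,1) = 13.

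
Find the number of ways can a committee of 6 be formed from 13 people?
C(13,6) = 13! / (6! × (13-6)!)
         = 13! / (6! × 7!)
         = 1,716
Final answer: 1,716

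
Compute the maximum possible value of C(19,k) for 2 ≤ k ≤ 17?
92,378

Explanation: C(19,k) is maximised at the centre of the row: C(19,9) = 92,378.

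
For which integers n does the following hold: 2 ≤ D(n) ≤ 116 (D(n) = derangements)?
3, 4, 5

Explanation: Using D(n) = (n−1)[D(n−1) + D(n−2)] with D(1)=0, D(2)=1: D(2)=1; D(3)=2; D(4)=9; D(5)=44; D(6)=265. So valid n = 3, 4, 5.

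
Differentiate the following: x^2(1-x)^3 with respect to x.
Product rule: 2x^{1}(1-x)^{3} + x^2·(-3)(1-x)^{2}.
Final answer: 2x^1(1-x)^3 - 3x^2(1-x)^2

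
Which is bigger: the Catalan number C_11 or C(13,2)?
C_11

Solution: C_11 = C(22,11)/(11+1) = 705,432/12 = 58,786; C(13,2) = 78.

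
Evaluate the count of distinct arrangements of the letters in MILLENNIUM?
Word has 10 letters (M=2, I=2, L=2, E=1, N=2, U=1). Arrangements: 10!/Π(k!) = 226,800.
Final answer: 226,800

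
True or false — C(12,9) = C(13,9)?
False

LHS = C(12,9) = 220; RHS = C(13,9) = 715. 220 ≠ 715, so the statement does not hold.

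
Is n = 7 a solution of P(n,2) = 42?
Yes

Working:
P(7,2) = 7·6 = 42, which equals 42.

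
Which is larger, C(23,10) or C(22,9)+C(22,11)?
C(22,9)+C(22,11)

Solution: C(23,10)=1,144,066; C(22,9)+C(22,11)=497,420+705,432=1,202,852.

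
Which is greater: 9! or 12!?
12!

9!=362,880, 12!=479,001,600. 12! > 9!.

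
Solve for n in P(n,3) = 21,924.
29

Reasoning: P(n,3) = n(n−1)(n−2) is increasing in n; n(n−1)(n−2) ≈ (n−1)^3 = 21,924 gives n ≈ 29.0. Check: P(27,3) = 17,550, P(28,3) = 19,656, P(29,3) = 21,924 ✓. So n = 29.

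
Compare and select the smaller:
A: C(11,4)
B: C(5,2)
B

Reasoning: A=C(11,4)=330, B=C(5,2)=10.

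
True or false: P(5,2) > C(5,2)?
P(5,2) = 20 and C(5,2) = 10; P(n,r) = r! × C(n,r) so P > C whenever r ≥ 2.

Answer: True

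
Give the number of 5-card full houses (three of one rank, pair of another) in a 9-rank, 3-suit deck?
216

Working:
Triple rank: 9. Triple suits: C(3,3)=1. Pair rank: 8. Pair suits: C(3,2)=3. Total: 216.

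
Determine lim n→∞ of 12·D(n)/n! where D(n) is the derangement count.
12/e

Reasoning: D(n)/n! → 1/e, so 12·D(n)/n! → 12/e.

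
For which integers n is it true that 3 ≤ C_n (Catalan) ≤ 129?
3, 4, 5

Explanation: C_2=2; C_3=5; C_4=14; C_5=42; C_6=132. So valid n = 3, 4, 5.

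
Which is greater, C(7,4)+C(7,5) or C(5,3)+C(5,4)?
C(7,4)+C(7,5)
First=56, Second=15.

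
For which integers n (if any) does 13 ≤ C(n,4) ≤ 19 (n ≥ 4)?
C(5,4)=5; C(6,4)=15; C(7,4)=35. So valid n = 6.

Answer: 6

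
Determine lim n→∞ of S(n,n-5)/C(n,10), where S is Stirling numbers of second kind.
945

Explanation: The leading term of S(n,n-5) as a polynomial in n is (9)!!·C(n,10), so the ratio → (9)!! = 945.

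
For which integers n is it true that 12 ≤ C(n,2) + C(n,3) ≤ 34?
5

Reasoning: C(4,2)+C(4,3)=10; C(5,2)+C(5,3)=20; C(6,2)+C(6,3)=35. So valid n = 5.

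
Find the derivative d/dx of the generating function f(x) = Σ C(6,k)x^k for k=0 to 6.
Σ k·C(6,k)x^(k-1) for k=1 to 6

Reasoning: Term-by-term differentiation gives Σ k·C(6,k)x^{k-1} for k=1 to 6.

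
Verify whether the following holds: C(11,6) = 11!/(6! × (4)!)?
False

The correct denominator is 6!×5!, giving C(11,6) = 462; the stated RHS is 11!/(6!×4!) = 2,310 ≠ 462, so the statement does not hold.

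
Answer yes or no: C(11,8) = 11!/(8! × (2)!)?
No

Reasoning: The correct denominator is 8!×3!, giving C(11,8) = 165; the stated RHS is 11!/(8!×2!) = 495 ≠ 165, so the statement does not hold.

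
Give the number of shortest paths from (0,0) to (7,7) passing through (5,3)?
840

Explanation: To (5,3): C(8,5)=56. From there: C(6,2)=15. Total: 840.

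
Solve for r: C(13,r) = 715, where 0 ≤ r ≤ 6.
C(13,r) is increasing for 0 ≤ r ≤ 6. Stepping up (C(13,r+1) = C(13,r)·(13−r)/(r+1)): C(13,1) = 13, C(13,2) = 78, C(13,3) = 286, C(13,4) = 715 ✓. So r = 4.
Final answer: 4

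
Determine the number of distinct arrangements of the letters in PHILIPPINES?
Word has 11 letters (P=3, H=1, I=3, L=1, N=1, E=1, S=1). Arrangements: 11!/Π(k!) = 1,108,800.

Answer: 1,108,800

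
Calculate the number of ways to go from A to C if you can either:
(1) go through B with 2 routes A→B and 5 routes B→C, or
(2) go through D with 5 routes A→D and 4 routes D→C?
30

Working:
Route via B: 2×5=10. Route via D: 5×4=20. Total: 30.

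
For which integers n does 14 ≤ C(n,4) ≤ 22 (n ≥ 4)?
C(5,4)=5; C(6,4)=15; C(7,4)=35. So valid n = 6.

Answer: 6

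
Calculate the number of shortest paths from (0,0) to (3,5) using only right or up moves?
56

Working:
Choose 3 rights from 8 moves: C(8,3) = 56.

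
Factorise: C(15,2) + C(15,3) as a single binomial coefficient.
C(16,3)

By Pascal's identity: C(15,2) + C(15,3) = C(16,3) = 560.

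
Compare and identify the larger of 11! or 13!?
13!

Solution: 11!=39,916,800, 13!=6,227,020,800. 13! > 11!.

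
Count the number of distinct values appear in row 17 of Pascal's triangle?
9

Reasoning: Row 17 has entries C(17,0)..C(17,17); by symmetry C(17,k)=C(17,17-k), giving 9 distinct values.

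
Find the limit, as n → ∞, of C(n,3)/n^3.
C(n,3) ≈ n^3/3! for large n. Limit = 1/3! = 1/6.

Answer: 1/6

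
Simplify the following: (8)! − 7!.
35,280

Working:
(8)! − 7! = (8)·7! − 7! = (8−1)·7! = 7·7! = 35,280.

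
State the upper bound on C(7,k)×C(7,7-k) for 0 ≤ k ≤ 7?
1,225

Explanation: C(7,k)·C(7,7-k) = C(7,k)², maximised at the centre k = 3: C(7,3)² = 1,225.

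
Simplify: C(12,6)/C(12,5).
7/6

C(n,k+1)/C(n,k) = (n−k)/(k+1). Here (12−5)/(5+1) = 7/6 = 7/6.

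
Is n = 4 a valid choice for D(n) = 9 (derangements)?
Yes

Reasoning: D(4) = (4-1)·[D(3) + D(2)] = 3·[2 + 1] = 9, which equals 9.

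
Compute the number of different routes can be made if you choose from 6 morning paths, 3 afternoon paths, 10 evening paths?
180

Solution: By the multiplication principle: 6 × 3 × 10 = 180.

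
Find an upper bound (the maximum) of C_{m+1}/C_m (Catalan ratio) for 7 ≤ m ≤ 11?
46/13

Working:
C_{m+1}/C_m = 2(2m+1)/(m+2), which increases with m. Maximum at m = 11: 2·23/13 = 46/13.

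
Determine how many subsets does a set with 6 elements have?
Each element can be included or excluded: 2^6 = 64.
Final answer: 64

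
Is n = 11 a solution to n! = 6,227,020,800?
No

Explanation: 11! = 11·10! = 11·3,628,800 = 39,916,800, which does not equal 6,227,020,800.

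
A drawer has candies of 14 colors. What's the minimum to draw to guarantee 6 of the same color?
71
Worst case: 5 of each = 70. One more: 71.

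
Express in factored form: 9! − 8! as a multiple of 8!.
8 × 8! = 322,560

9! − 8! = 9·8! − 8! = (9 − 1)·8! = 8 × 8! = 322,560.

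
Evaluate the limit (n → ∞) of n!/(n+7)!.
0
n!/(n+7)! = 1/[(n+1)(n+2)···(n+7)] → 0 as n → ∞.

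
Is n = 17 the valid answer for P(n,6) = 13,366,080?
P(17,6) = 17·16·15·14·13·12 = 8,910,720, which does not equal 13,366,080.

Answer: No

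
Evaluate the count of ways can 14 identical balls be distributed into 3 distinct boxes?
120

Explanation: C(14+3-1, 3-1) = C(16, 2) = 120.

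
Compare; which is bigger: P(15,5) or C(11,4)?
P(15,5)

Solution: P(15,5)=360,360, C(11,4)=330.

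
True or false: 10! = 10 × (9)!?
By definition n! = n × (n-1)!, so 10! = 10 × 9!.
Final answer: True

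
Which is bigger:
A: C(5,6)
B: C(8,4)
B

Solution: A=C(5,6)=0, B=C(8,4)=70.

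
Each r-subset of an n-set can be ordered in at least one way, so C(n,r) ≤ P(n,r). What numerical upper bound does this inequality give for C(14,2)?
182

Solution: P(14,2) = 14·13 = 182, so C(14,2) ≤ 182. (The bound is loose by a factor of 2! = 2: C(14,2) = 182/2 = 91.)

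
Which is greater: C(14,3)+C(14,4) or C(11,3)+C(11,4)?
C(14,3)+C(14,4)

Explanation: First=1,365, Second=495.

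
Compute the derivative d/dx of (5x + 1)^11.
55(5x + 1)^10

Reasoning: Chain rule: 11(5x+1)^{10} × 5 = 55(5x+1)^{10}.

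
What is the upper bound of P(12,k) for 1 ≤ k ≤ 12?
P(12,k) increases in k, so maximum at k = 12: 12! = 479,001,600.
Final answer: 479,001,600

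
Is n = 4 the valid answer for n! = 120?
No
4! = 4·3! = 4·6 = 24, which does not equal 120.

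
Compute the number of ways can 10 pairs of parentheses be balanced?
16,796

Working:
Using the Catalan number formula: C_n = C(2n, n) / (n+1)
C_10 = C(20, 10) / (10+1)
     = 184756 / 11
     = 16,796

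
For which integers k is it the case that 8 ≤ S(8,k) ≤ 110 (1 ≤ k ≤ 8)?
7
S(8,1)=1; S(8,2)=127; S(8,3)=966; S(8,4)=1,701; S(8,5)=1,050; S(8,6)=266; S(8,7)=28; S(8,8)=1. So valid k = 7.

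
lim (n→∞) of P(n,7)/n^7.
1

Working:
P(n,7) = n(n-1)···(n-6) ≈ n^7 for large n. Limit = 1.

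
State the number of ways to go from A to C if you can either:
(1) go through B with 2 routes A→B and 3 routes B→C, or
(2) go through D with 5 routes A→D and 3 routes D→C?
21

Reasoning: Route via B: 2×3=6. Route via D: 5×3=15. Total: 21.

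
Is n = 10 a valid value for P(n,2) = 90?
Yes

Working:
P(10,2) = 10·9 = 90, which equals 90.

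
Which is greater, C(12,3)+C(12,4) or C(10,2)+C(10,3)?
C(12,3)+C(12,4)

Reasoning: First=715, Second=165.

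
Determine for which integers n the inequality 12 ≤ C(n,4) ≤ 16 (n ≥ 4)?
6

Explanation: C(5,4)=5; C(6,4)=15; C(7,4)=35. So valid n = 6.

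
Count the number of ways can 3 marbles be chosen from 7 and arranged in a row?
210

Explanation: P(7,3) = 7!/(7-3)! = 210.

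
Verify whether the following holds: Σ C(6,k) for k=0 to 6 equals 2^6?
Binomial theorem: Σ C(6,k) = (1+1)^6 = 2^6 = 64; RHS 2^6 = 64.

Answer: True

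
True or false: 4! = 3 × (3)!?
False

Working:
4! = 4 × 3! = 24, but 3 × 3! = 18.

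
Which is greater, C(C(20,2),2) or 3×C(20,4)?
C(C(20,2),2)

Reasoning: C(C(20,2),2)=17,955, 3×C(20,4)=14,535.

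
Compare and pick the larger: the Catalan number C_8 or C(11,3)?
C_8

C_8 = C(16,8)/(8+1) = 12,870/9 = 1,430; C(11,3) = 165.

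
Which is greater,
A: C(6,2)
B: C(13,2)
B

Explanation: A=C(6,2)=15, B=C(13,2)=78.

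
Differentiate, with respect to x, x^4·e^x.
(4x^3 + x^4)e^x

Product rule: d/dx[x^4]·e^x + x^4·d/dx[e^x] = 4x^{3}e^x + x^4e^x.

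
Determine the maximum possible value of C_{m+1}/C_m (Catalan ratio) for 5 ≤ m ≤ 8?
17/5
C_{m+1}/C_m = 2(2m+1)/(m+2), which increases with m. Maximum at m = 8: 2·17/10 = 17/5.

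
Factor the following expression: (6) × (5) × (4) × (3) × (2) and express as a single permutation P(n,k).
Product of 5 consecutive descending integers starting at 6: P(6,5) = 6!/1! = 720.
Final answer: P(6,5) = 6!/(1)!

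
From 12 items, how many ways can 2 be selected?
66
C(12,2) = 12! / (2! × (12-2)!)
         = 12! / (2! × 10!)
         = 66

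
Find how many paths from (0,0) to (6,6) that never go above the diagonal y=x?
132

Counted by the Catalan number C_6: C_6 = C(12,6)/(6+1) = 924/7 = 132.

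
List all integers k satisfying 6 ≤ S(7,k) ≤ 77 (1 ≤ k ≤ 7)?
2, 6

Reasoning: S(7,1)=1; S(7,2)=63; S(7,3)=301; S(7,4)=350; S(7,5)=140; S(7,6)=21; S(7,7)=1. So valid k = 2, 6.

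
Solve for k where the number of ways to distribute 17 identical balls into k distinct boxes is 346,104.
8

Stars and bars: the count is C(17+k−1, k−1), increasing in k. k=6: C(22,5) = 26,334, k=7: C(23,6) = 100,947, k=8: C(24,7) = 346,104 ✓. So k = 8.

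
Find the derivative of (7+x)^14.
14(7+x)^13

Working:
Using the power rule: d/dx (7+x)^14 = 14(7+x)^{13}.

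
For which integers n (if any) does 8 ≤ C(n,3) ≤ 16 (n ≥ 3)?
5

Solution: C(4,3)=4; C(5,3)=10; C(6,3)=20. So valid n = 5.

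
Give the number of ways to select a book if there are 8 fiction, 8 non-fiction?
16

By the addition principle: 8 + 8 = 16.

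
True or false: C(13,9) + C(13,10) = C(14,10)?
True

Explanation: Pascal's identity C(n,k) + C(n,k+1) = C(n+1,k+1): 715 + 286 = 1,001 = C(14,10).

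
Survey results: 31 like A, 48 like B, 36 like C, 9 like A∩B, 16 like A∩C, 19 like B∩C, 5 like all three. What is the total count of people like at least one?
76

Reasoning: |A∪B∪C| = 31+48+36-9-16-19+5 = 76.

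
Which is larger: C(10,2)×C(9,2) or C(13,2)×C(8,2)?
C(10,2)×C(9,2)=1,620, C(13,2)×C(8,2)=2,184.

Answer: C(13,2)×C(8,2)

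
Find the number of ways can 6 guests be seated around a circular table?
120

Circular arrangements: (6-1)! = 120.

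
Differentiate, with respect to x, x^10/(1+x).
(10x^9(1+x) - x^10)/(1+x)²

Working:
Quotient rule: [10x^{9}(1+x) - x^10]/(1+x)².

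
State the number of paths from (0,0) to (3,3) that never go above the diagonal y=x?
5

Working:
Counted by the Catalan number C_3: C_3 = C(6,3)/(3+1) = 20/4 = 5.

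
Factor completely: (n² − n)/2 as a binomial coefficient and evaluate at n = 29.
C(n,2); C(29,2) = 406
(n² − n)/2 = n(n−1)/2 = C(n,2). At n = 29: C(29,2) = 406.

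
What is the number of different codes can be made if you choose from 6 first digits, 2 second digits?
12

Explanation: By the multiplication principle: 6 × 2 = 12.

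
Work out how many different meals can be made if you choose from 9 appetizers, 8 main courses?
By the multiplication principle: 9 × 8 = 72.
Final answer: 72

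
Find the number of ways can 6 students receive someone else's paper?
265

Using D(n) = (n-1)[D(n-1) + D(n-2)]:
D(6) = (6-1) × [D(5) + D(4)]
      = 5 × [44 + 9]
      = 5 × 53
      = 265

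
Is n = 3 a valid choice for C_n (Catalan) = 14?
No

Explanation: C_3 = C(6,3)/(3+1) = 20/4 = 5, which does not equal 14.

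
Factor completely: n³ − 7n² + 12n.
n(n − 3)(n − 4)

Solution: n³ − 7n² + 12n = n(n² − 7n + 12) = n(n − 3)(n − 4).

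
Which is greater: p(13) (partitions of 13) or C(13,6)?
C(13,6)

Explanation: Pentagonal recurrence p(n) = p(n−1) + p(n−2) − p(n−5) − p(n−7) + …: p(13) = p(12) + p(11) − p(8) − p(6) + p(1) = 77 + 56 − 22 − 11 + 1 = 101; C(13,6) = 1,716.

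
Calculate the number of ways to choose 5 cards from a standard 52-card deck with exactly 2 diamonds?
13 diamonds and 39 non-diamonds: C(13,2) × C(39,3) = 78 × 9139 = 712,842.

Answer: 712,842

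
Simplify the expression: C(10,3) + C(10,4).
330

Working:
By Pascal's identity: C(11,4) = 330.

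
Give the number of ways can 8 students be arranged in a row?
40,320
Arrangements of 8 distinct objects: 8! = 40,320.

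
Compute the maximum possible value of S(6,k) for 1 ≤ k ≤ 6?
90

Working:
Row S(6,k) for k = 1..6 (via S(n,k) = k·S(n−1,k) + S(n−1,k−1)): 1, 31, 90, 65, 15, 1. The row is unimodal; maximum at k = 3: 90.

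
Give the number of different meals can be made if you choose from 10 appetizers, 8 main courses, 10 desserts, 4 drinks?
By the multiplication principle: 10 × 8 × 10 × 4 = 3,200.

Answer: 3,200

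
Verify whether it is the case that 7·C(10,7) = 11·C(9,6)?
False

Working:
Absorption identity k·C(n,k) = n·C(n-1,k-1). LHS = 7·120 = 840; RHS = 11·84 = 924.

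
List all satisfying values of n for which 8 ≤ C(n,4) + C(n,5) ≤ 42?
6

Reasoning: C(5,4)+C(5,5)=6; C(6,4)+C(6,5)=21; C(7,4)+C(7,5)=56. So valid n = 6.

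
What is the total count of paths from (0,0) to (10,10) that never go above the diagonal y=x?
Counted by the Catalan number C_10: C_10 = C(20,10)/(10+1) = 184,756/11 = 16,796.

Answer: 16,796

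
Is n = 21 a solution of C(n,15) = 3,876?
No

Solution: C(21,15) = 21·20·19·18·17·16·15·14·13·12·11·10·9·8·7/15! = 70,959,641,905,152,000/1,307,674,368,000 = 54,264, which does not equal 3,876.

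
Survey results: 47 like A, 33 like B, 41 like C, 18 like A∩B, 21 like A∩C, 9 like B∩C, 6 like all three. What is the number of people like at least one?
79

Explanation: |A∪B∪C| = 47+33+41-18-21-9+6 = 79.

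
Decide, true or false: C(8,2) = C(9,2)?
LHS = C(8,2) = 28; RHS = C(9,2) = 36. 28 ≠ 36, so the statement does not hold.
Final answer: False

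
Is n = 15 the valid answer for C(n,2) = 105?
Yes

C(15,2) = 15·14/2! = 210/2 = 105, which equals 105.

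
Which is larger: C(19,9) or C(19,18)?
C(19,9)
C(19,9)=92,378, C(19,18)=19.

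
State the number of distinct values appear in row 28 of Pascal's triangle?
15

Row 28 has entries C(28,0)..C(28,28); by symmetry C(28,k)=C(28,28-k), giving 15 distinct values.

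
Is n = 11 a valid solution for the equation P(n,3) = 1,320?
No

Working:
P(11,3) = 11·10·9 = 990, which does not equal 1,320.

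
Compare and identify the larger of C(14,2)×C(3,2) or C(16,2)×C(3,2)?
C(16,2)×C(3,2)

Working:
C(14,2)×C(3,2)=273, C(16,2)×C(3,2)=360.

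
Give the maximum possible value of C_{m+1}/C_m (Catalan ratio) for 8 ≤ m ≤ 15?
62/17
C_{m+1}/C_m = 2(2m+1)/(m+2), which increases with m. Maximum at m = 15: 2·31/17 = 62/17.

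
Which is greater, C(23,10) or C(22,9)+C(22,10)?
Equal

Explanation: By Pascal's identity: C(23,10) = C(22,9)+C(22,10) = 1,144,066. Equal.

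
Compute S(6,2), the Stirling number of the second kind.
Using the Stirling recurrence: S(n,k) = k·S(n-1,k) + S(n-1,k-1)
S(6,2) = 2·S(5,2) + S(5,1)
         = 2·15 + 1
         = 30 + 1
         = 31
Final answer: 31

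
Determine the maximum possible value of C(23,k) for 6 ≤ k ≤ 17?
1,352,078

C(23,k) is maximised at the centre of the row: C(23,11) = 1,352,078.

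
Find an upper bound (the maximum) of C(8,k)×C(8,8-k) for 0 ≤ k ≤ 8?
C(8,k)·C(8,8-k) = C(8,k)², maximised at the centre k = 4: C(8,4)² = 4,900.

Answer: 4,900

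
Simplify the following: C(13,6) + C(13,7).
3,432

Reasoning: By Pascal's identity: C(14,7) = 3,432.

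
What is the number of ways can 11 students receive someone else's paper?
14,684,570

Solution: Using D(n) = (n-1)[D(n-1) + D(n-2)]:
D(11) = (11-1) × [D(10) + D(9)]
      = 10 × [1334961 + 133496]
      = 10 × 1468457
      = 14,684,570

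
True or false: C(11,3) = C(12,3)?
LHS = C(11,3) = 165; RHS = C(12,3) = 220. 165 ≠ 220, so the statement does not hold.
Final answer: False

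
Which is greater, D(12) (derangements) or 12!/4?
D(12)

Reasoning: D(12) = (12-1)·[D(11) + D(10)] = 11·[14,684,570 + 1,334,961] = 176,214,841; 12!/4 = 479,001,600/4 = 119,750,400.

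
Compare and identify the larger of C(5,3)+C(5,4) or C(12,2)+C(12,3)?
C(12,2)+C(12,3)
First=15, Second=286.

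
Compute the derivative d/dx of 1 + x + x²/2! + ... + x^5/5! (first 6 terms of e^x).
1 + x + x²/2! + ... + x^4/4!

Working:
Differentiating term by term gives the first 5 terms of e^x.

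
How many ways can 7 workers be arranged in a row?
5,040
Arrangements of 7 distinct objects: 7! = 5,040.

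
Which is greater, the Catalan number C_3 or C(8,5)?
C(8,5)

C_3 = C(6,3)/(3+1) = 20/4 = 5; C(8,5) = 56.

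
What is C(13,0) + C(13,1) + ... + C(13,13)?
8,192

Sum of binomial coefficients = 2^13 = 8,192.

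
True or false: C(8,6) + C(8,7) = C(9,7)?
True
Pascal's identity C(n,k) + C(n,k+1) = C(n+1,k+1): 28 + 8 = 36 = C(9,7).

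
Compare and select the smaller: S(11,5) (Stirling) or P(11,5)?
P(11,5)

S(11,5) = 5·S(10,5) + S(10,4) = 5·42,525 + 34,105 = 246,730; P(11,5) = 55,440.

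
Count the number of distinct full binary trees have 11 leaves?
Using the Catalan number formula: C_n = C(2n, n) / (n+1)
C_10 = C(20, 10) / (10+1)
     = 184756 / 11
     = 16,796
Final answer: 16,796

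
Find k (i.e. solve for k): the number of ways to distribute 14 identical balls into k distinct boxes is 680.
4

Stars and bars: the count is C(14+k−1, k−1), increasing in k. k=2: C(15,1) = 15, k=3: C(16,2) = 120, k=4: C(17,3) = 680 ✓. So k = 4.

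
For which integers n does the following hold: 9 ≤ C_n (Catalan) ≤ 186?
C_3=5; C_4=14; C_5=42; C_6=132; C_7=429. So valid n = 4, 5, 6.
Final answer: 4, 5, 6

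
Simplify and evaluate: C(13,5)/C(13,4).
9/5

Explanation: C(n,k+1)/C(n,k) = (n−k)/(k+1). Here (13−4)/(4+1) = 9/5 = 9/5.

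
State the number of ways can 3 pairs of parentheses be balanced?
Using the Catalan number formula: C_n = C(2n, n) / (n+1)
C_3 = C(6, 3) / (3+1)
     = 20 / 4
     = 5
Final answer: 5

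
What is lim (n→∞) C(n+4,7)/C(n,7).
1
Both numerator and denominator grow as n^7/7! for large n, so the ratio → 1.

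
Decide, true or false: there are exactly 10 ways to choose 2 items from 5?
True

Reasoning: C(5,2) = 10.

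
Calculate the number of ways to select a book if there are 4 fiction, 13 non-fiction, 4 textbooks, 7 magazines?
By the addition principle: 4 + 13 + 4 + 7 = 28.
Final answer: 28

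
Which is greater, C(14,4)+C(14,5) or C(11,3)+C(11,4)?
First=3,003, Second=495.

Answer: C(14,4)+C(14,5)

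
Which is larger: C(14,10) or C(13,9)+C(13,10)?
By Pascal's identity: C(14,10) = C(13,9)+C(13,10) = 1,001. Equal.
Final answer: Equal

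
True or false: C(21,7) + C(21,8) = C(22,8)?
True

Reasoning: Pascal's identity C(n,k) + C(n,k+1) = C(n+1,k+1): 116,280 + 203,490 = 319,770 = C(22,8).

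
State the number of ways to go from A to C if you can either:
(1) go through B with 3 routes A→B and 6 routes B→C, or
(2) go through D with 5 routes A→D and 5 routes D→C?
Route via B: 3×6=18. Route via D: 5×5=25. Total: 43.

Answer: 43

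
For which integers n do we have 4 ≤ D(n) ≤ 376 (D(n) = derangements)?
Using D(n) = (n−1)[D(n−1) + D(n−2)] with D(1)=0, D(2)=1: D(3)=2; D(4)=9; D(5)=44; D(6)=265; D(7)=1,854. So valid n = 4, 5, 6.
Final answer: 4, 5, 6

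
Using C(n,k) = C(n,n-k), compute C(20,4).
4,845

Working:
C(20,4) = C(20,16) = 4,845.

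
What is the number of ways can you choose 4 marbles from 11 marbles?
330

C(11,4) = 11! / (4! × (11-4)!)
         = 11! / (4! × 7!)
         = 330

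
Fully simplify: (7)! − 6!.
(7)! − 6! = (7)·6! − 6! = (7−1)·6! = 6·6! = 4,320.
Final answer: 4,320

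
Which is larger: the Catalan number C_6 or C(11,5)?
C_6 = C(12,6)/(6+1) = 924/7 = 132; C(11,5) = 462.
Final answer: C(11,5)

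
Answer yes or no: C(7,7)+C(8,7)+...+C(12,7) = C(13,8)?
Yes

Explanation: Hockey stick identity gives Σ = C(13,8) = 1,287; RHS C(13,8) = 1,287.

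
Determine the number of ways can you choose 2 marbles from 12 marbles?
66

C(12,2) = 12! / (2! × (12-2)!)
         = 12! / (2! × 10!)
         = 66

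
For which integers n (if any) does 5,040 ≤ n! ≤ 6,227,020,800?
7, 8, 9, 10, 11, 12, 13

Reasoning: n! is strictly increasing; 7! = 5,040 and 13! = 6,227,020,800, so valid n = 7, 8, 9, 10, 11, 12, 13.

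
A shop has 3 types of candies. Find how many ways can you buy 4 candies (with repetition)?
15

Stars and bars: C(4+3-1, 4) = C(6, 4) = 15.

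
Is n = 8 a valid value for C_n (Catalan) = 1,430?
Yes

C_8 = C(16,8)/(8+1) = 12,870/9 = 1,430, which equals 1,430.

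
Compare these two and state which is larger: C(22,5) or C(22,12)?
C(22,12)

Solution: C(22,5)=26,334, C(22,12)=646,646.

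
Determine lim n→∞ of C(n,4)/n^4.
1/24

Reasoning: C(n,4) ≈ n^4/4! for large n. Limit = 1/4! = 1/24.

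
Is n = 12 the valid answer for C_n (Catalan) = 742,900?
C_12 = C(24,12)/(12+1) = 2,704,156/13 = 208,012, which does not equal 742,900.
Final answer: No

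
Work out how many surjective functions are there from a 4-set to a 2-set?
14

Working:
Onto functions = 2! × S(4,2)
First compute S(4,2) via recurrence:
Using the Stirling recurrence: S(n,k) = k·S(n-1,k) + S(n-1,k-1)
S(4,2) = 2·S(3,2) + S(3,1)
         = 2·3 + 1
         = 6 + 1
         = 7
Then: 2 × 7 = 14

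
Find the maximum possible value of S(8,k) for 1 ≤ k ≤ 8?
1,701

Solution: Row S(8,k) for k = 1..8 (via S(n,k) = k·S(n−1,k) + S(n−1,k−1)): 1, 127, 966, 1,701, 1,050, 266, 28, 1. The row is unimodal; maximum at k = 4: 1,701.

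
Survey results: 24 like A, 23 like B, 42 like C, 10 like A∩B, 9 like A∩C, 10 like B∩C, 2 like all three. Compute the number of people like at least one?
62

Reasoning: |A∪B∪C| = 24+23+42-10-9-10+2 = 62.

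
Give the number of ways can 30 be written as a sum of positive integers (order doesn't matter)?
Pentagonal recurrence p(n) = p(n−1) + p(n−2) − p(n−5) − p(n−7) + …: p(30) = p(29) + p(28) − p(25) − p(23) + p(18) + p(15) − p(8) − p(4) = 4,565 + 3,718 − 1,958 − 1,255 + 385 + 176 − 22 − 5 = 5,604.
Final answer: 5,604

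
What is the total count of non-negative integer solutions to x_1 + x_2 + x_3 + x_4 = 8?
165

Reasoning: C(8+4-1, 4-1) = 165.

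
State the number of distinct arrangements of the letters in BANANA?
60
Word has 6 letters (B=1, A=3, N=2). Arrangements: 6!/Π(k!) = 60.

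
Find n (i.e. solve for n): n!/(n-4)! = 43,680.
n!/(n-4)! = n×(n-1)×(n-2)×(n-3), a product of 4 consecutive integers ≈ (n−1.5)^4. 43,680^(1/4) + 1.5 ≈ 16.0; check n = 16: 16×15×14×13 = 43,680 ✓. So n = 16.

Answer: 16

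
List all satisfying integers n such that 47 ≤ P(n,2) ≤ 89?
P(7,2)=42; P(8,2)=56; P(9,2)=72; P(10,2)=90. So valid n = 8, 9.
Final answer: 8, 9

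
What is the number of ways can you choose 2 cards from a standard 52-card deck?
1,326

Reasoning: C(52,2) = 1,326.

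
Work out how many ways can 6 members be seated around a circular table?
120

Working:
Circular arrangements: (6-1)! = 120.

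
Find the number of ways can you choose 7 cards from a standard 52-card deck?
133,784,560

C(52,7) = 133,784,560.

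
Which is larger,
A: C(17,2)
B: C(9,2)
A
A=C(17,2)=136, B=C(9,2)=36.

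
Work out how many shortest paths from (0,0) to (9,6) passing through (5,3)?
1,960

Explanation: To (5,3): C(8,5)=56. From there: C(7,4)=35. Total: 1,960.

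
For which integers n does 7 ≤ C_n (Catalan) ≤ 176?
4, 5, 6

C_3=5; C_4=14; C_5=42; C_6=132; C_7=429. So valid n = 4, 5, 6.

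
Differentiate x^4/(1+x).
(4x^3(1+x) - x^4)/(1+x)²
Quotient rule: [4x^{3}(1+x) - x^4]/(1+x)².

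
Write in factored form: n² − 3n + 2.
(n − 1)(n − 2)

Seek roots whose sum is 3 and product is 2: (1, 2). So n² − 3n + 2 = (n − 1)(n − 2).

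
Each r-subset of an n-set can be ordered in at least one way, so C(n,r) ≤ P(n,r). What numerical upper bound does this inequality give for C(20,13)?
482,718,652,416,000

P(20,13) = 20·19·18·17·16·15·14·13·12·11·10·9·8 = 482,718,652,416,000, so C(20,13) ≤ 482,718,652,416,000. (The bound is loose by a factor of 13! = 6,227,020,800: C(20,13) = 482,718,652,416,000/6,227,020,800 = 77,520.)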